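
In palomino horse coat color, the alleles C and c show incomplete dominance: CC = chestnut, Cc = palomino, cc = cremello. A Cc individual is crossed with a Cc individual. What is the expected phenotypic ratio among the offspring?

Punnett square for Cc × Cc:
Offspring genotypes: 1 CC, 2 Cc, 1 cc
Phenotype counts: 1 chestnut, 2 palomino, 1 cremello
Ratio: 1 chestnut : 2 palomino : 1 cremello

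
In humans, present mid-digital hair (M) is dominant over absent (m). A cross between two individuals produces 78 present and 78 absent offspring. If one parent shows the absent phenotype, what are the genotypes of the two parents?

Observed offspring: 78 present, 78 absent
The observed ratio simplifies to 1:1. One parent shows absent, so its genotype must be mm. A 1:1 offspring split requires the other parent to be heterozygous (Mm).
Parent genotypes: mm × Mm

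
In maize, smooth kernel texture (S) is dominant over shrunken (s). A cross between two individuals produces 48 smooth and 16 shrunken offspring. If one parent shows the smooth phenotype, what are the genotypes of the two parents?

Observed offspring: 48 smooth, 16 shrunken
The observed ratio simplifies to 3:1. Shrunken (ss) offspring appear, so each parent must contribute one s allele. The parent stated to show smooth carries S, so it is Ss. The other parent is then either Ss or ss: Ss × ss would give a 1:1 split, whereas Ss × Ss gives 3:1 — matching the data. So both parents are heterozygous (Ss × Ss).
Parent genotypes: Ss × Ss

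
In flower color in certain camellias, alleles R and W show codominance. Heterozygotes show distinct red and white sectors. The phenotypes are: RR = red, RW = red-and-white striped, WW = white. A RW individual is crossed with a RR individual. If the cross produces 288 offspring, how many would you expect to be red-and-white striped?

Punnett square for RW × RR:
Offspring genotypes: 2 RR, 2 RW
Phenotype counts: 2 red, 2 red-and-white striped
red-and-white striped: 2 out of 4 → fraction 1/2
Expected count = 1/2 × 288 = 144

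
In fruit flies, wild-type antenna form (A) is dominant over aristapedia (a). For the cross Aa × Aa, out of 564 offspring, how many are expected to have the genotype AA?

Punnett square for Aa × Aa:
Offspring genotypes: 1 AA, 2 Aa, 1 aa
Total offspring: 4
Count with target: 1
Probability: 1/4
Expected count = 1/4 × 564 = 141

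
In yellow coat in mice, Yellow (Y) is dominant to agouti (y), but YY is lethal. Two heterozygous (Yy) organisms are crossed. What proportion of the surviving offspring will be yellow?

Cross: Yy × Yy
Punnett square offspring (before lethality): 1 YY, 2 Yy, 1 yy
The YY genotype is lethal (embryos die); surviving offspring: 2 Yy, 1 yy
yellow: 2 out of 3
Probability: 2/3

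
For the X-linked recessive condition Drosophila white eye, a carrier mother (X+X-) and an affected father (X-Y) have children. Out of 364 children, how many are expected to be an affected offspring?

Cross: X+X- × X-Y
Offspring: 1 X+X-, 1 X+Y, 1 X-X-, 1 X-Y
Probability of an affected offspring: 2/4 = 1/2
Expected count = 1/2 × 364 = 182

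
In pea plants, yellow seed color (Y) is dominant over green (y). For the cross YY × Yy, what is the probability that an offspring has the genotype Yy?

Punnett square for YY × Yy:
Offspring genotypes: 2 YY, 2 Yy
Total offspring: 4
Count with target: 2
Probability: 2/4 = 1/2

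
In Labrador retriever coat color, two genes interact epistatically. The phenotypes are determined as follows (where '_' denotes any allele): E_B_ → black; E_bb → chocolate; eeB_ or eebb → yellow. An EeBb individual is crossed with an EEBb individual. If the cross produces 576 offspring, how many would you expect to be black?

Cross: EeBb × EEBb — consider each gene separately:
E gene: Ee × EE → 2 EE, 2 Ee → 4 E_ (out of 4)
B gene: Bb × Bb → 1 BB, 2 Bb, 1 bb → 3 B_ : 1 bb (out of 4)
Genotype classes (out of 4 × 4 = 16): E_B_ = 4×3 = 12; E_bb = 4×1 = 4
Apply the phenotype rules: E_B_ (12) → black; E_bb (4) → chocolate
Phenotype counts (out of 16): 12 black, 4 chocolate
black: 12 out of 16 → fraction 3/4
Expected count = 3/4 × 576 = 432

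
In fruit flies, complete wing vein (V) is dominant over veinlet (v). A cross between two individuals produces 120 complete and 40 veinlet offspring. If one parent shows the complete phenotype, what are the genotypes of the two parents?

Observed offspring: 120 complete, 40 veinlet
The observed ratio simplifies to 3:1. Veinlet (vv) offspring appear, so each parent must contribute one v allele. The parent stated to show complete carries V, so it is Vv. The other parent is then either Vv or vv: Vv × vv would give a 1:1 split, whereas Vv × Vv gives 3:1 — matching the data. So both parents are heterozygous (Vv × Vv).
Parent genotypes: Vv × Vv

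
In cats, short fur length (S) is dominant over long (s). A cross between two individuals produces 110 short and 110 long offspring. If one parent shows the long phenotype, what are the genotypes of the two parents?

Observed offspring: 110 short, 110 long
The observed ratio simplifies to 1:1. One parent shows long, so its genotype must be ss. A 1:1 offspring split requires the other parent to be heterozygous (Ss).
Parent genotypes: ss × Ss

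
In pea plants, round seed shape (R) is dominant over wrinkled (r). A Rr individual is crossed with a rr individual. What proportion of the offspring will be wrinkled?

Punnett square for Rr × rr:
Offspring genotypes: 2 Rr, 2 rr
round: 2, wrinkled: 2
wrinkled: 2 out of 4
Probability: 2/4 = 1/2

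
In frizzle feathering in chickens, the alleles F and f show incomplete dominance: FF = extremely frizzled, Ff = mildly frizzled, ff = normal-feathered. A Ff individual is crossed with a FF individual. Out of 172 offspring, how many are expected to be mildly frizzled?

Punnett square for Ff × FF:
Offspring genotypes: 2 FF, 2 Ff
Phenotype counts: 2 extremely frizzled, 2 mildly frizzled
mildly frizzled: 2 out of 4 → fraction 1/2
Expected count = 1/2 × 172 = 86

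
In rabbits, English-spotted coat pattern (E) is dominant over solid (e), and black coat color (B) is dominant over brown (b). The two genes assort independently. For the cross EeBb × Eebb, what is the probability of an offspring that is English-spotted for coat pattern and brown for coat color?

Dihybrid cross EeBb × Eebb — consider each gene separately:
coat pattern: Ee × Ee → 1 EE, 2 Ee, 1 ee → 3 E_ : 1 ee (out of 4)
coat color: Bb × bb → 2 Bb, 2 bb → 2 B_ : 2 bb (out of 4)
Looking for: English-spotted (E_) and brown (bb)
P(English-spotted) = 3/4, P(brown) = 2/4
P(both) = 3/4 × 2/4 = 6/16 = 3/8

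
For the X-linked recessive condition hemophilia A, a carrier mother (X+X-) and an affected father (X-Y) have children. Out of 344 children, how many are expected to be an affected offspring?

Cross: X+X- × X-Y
Offspring: 1 X+X-, 1 X+Y, 1 X-X-, 1 X-Y
Probability of an affected offspring: 2/4 = 1/2
Expected count = 1/2 × 344 = 172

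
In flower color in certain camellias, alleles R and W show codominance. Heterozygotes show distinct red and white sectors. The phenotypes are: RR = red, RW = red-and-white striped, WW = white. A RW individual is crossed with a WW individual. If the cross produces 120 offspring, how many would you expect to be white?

Punnett square for RW × WW:
Offspring genotypes: 2 RW, 2 WW
Phenotype counts: 2 red-and-white striped, 2 white
white: 2 out of 4 → fraction 1/2
Expected count = 1/2 × 120 = 60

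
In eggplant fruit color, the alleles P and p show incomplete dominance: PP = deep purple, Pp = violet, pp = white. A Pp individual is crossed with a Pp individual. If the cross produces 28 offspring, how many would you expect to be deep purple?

Punnett square for Pp × Pp:
Offspring genotypes: 1 PP, 2 Pp, 1 pp
Phenotype counts: 1 deep purple, 2 violet, 1 white
deep purple: 1 out of 4 → fraction 1/4
Expected count = 1/4 × 28 = 7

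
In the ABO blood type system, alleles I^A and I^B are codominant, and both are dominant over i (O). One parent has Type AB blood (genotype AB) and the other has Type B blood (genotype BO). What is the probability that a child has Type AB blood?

Cross: AB × BO
Possible offspring genotypes: 1 AB, 1 AO, 1 BB, 1 BO
Blood type counts: 1 Type AB, 1 Type A, 2 Type B
Probability of Type AB: 1/4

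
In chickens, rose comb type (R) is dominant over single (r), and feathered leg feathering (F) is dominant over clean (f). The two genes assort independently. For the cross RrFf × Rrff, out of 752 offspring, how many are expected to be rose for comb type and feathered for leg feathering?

Dihybrid cross RrFf × Rrff — consider each gene separately:
comb type: Rr × Rr → 1 RR, 2 Rr, 1 rr → 3 R_ : 1 rr (out of 4)
leg feathering: Ff × ff → 2 Ff, 2 ff → 2 F_ : 2 ff (out of 4)
Looking for: rose (R_) and feathered (F_)
P(rose) = 3/4, P(feathered) = 2/4
P(both) = 3/4 × 2/4 = 6/16 = 3/8
Expected count = 3/8 × 752 = 282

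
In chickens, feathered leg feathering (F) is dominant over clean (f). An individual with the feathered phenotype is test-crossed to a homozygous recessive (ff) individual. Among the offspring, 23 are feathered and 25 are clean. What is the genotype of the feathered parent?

Test cross: ? × ff
Offspring: 23 feathered, 25 clean — approximately 1:1.
A 1:1 ratio in a test cross indicates the unknown parent is heterozygous (Ff).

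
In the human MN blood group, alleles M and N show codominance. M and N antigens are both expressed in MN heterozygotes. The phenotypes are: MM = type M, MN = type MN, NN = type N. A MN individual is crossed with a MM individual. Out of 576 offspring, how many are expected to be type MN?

Punnett square for MN × MM:
Offspring genotypes: 2 MM, 2 MN
Phenotype counts: 2 type M, 2 type MN
type MN: 2 out of 4 → fraction 1/2
Expected count = 1/2 × 576 = 288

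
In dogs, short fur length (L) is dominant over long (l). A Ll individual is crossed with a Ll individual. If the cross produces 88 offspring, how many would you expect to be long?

Punnett square for Ll × Ll:
Offspring genotypes: 1 LL, 2 Ll, 1 ll
short: 3, long: 1
long: 1 out of 4 → fraction 1/4
Expected count = 1/4 × 88 = 22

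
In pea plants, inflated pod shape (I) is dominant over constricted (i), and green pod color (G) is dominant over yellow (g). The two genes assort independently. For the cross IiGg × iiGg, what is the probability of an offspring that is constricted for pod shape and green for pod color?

Dihybrid cross IiGg × iiGg — consider each gene separately:
pod shape: Ii × ii → 2 Ii, 2 ii → 2 I_ : 2 ii (out of 4)
pod color: Gg × Gg → 1 GG, 2 Gg, 1 gg → 3 G_ : 1 gg (out of 4)
Looking for: constricted (ii) and green (G_)
P(constricted) = 2/4, P(green) = 3/4
P(both) = 2/4 × 3/4 = 6/16 = 3/8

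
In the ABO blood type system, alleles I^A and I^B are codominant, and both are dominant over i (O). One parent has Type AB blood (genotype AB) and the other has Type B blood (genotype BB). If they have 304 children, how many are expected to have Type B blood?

Cross: AB × BB
Possible offspring genotypes: 2 AB, 2 BB
Blood type counts: 2 Type AB, 2 Type B
Probability of Type B: 2/4 = 1/2
Expected count = 1/2 × 304 = 152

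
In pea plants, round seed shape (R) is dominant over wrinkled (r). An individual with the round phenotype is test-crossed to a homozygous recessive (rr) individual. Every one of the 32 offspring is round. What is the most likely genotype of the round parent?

Test cross: ? × rr
All offspring are round.
If the unknown parent were heterozygous (Rr), about half of 32 offspring would be wrinkled; none are. The unknown parent is most likely homozygous dominant (RR).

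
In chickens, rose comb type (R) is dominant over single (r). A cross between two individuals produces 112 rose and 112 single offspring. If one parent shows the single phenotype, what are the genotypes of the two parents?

Observed offspring: 112 rose, 112 single
The observed ratio simplifies to 1:1. One parent shows single, so its genotype must be rr. A 1:1 offspring split requires the other parent to be heterozygous (Rr).
Parent genotypes: rr × Rr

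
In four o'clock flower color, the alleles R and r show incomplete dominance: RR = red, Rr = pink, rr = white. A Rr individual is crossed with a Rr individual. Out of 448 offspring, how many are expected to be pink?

Punnett square for Rr × Rr:
Offspring genotypes: 1 RR, 2 Rr, 1 rr
Phenotype counts: 1 red, 2 pink, 1 white
pink: 2 out of 4 → fraction 1/2
Expected count = 1/2 × 448 = 224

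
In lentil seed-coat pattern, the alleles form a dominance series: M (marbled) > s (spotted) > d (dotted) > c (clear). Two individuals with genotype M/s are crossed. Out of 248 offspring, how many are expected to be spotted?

Cross: M/s × M/s
Allele dominance: M > s > d > c
Offspring genotypes: 1 M/M, 2 M/s, 1 s/s
Phenotype counts: 3 marbled, 1 spotted
spotted: 1 out of 4 → fraction 1/4
Expected count = 1/4 × 248 = 62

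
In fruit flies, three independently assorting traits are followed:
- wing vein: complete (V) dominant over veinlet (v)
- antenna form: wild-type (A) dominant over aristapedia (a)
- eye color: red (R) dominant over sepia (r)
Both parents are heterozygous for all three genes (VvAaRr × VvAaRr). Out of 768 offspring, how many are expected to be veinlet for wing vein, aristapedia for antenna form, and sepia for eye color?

Trihybrid cross: VvAaRr × VvAaRr
Each trait segregates independently with a 3:1 phenotypic ratio, so each gene contributes 3/4 (dominant) or 1/4 (recessive).
Target: veinlet (wing vein), aristapedia (antenna form), sepia (eye color)
Probability = product of independent per-trait probabilities
= 1/4 × 1/4 × 1/4 = 1/64
Expected count = 1/64 × 768 = 12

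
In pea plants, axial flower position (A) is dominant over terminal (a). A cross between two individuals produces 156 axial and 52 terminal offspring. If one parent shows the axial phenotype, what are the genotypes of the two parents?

Observed offspring: 156 axial, 52 terminal
The observed ratio simplifies to 3:1. Terminal (aa) offspring appear, so each parent must contribute one a allele. The parent stated to show axial carries A, so it is Aa. The other parent is then either Aa or aa: Aa × aa would give a 1:1 split, whereas Aa × Aa gives 3:1 — matching the data. So both parents are heterozygous (Aa × Aa).
Parent genotypes: Aa × Aa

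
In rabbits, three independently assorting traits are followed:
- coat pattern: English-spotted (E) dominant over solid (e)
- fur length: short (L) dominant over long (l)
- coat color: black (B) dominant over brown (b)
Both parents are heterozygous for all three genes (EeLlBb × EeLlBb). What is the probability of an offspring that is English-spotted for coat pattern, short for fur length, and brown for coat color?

Trihybrid cross: EeLlBb × EeLlBb
Each trait segregates independently with a 3:1 phenotypic ratio, so each gene contributes 3/4 (dominant) or 1/4 (recessive).
Target: English-spotted (coat pattern), short (fur length), brown (coat color)
Probability = product of independent per-trait probabilities
= 3/4 × 3/4 × 1/4 = 9/64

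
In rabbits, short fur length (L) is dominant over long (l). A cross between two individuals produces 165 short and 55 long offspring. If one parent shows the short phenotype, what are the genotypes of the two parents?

Observed offspring: 165 short, 55 long
The observed ratio simplifies to 3:1. Long (ll) offspring appear, so each parent must contribute one l allele. The parent stated to show short carries L, so it is Ll. The other parent is then either Ll or ll: Ll × ll would give a 1:1 split, whereas Ll × Ll gives 3:1 — matching the data. So both parents are heterozygous (Ll × Ll).
Parent genotypes: Ll × Ll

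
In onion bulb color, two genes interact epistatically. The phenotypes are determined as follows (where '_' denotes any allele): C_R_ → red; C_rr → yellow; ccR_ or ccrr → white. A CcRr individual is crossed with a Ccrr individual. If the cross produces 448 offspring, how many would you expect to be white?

Cross: CcRr × Ccrr — consider each gene separately:
C gene: Cc × Cc → 1 CC, 2 Cc, 1 cc → 3 C_ : 1 cc (out of 4)
R gene: Rr × rr → 2 Rr, 2 rr → 2 R_ : 2 rr (out of 4)
Genotype classes (out of 4 × 4 = 16): C_R_ = 3×2 = 6; C_rr = 3×2 = 6; ccR_ = 1×2 = 2; ccrr = 1×2 = 2
Apply the phenotype rules: C_R_ (6) → red; C_rr (6) → yellow; ccR_ (2) + ccrr (2) → white
Phenotype counts (out of 16): 6 red, 6 yellow, 4 white
white: 4 out of 16 → fraction 1/4
Expected count = 1/4 × 448 = 112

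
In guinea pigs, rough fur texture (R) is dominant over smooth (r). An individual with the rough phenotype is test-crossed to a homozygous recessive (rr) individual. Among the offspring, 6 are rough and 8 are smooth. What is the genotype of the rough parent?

Test cross: ? × rr
Offspring: 6 rough, 8 smooth — approximately 1:1.
A 1:1 ratio in a test cross indicates the unknown parent is heterozygous (Rr).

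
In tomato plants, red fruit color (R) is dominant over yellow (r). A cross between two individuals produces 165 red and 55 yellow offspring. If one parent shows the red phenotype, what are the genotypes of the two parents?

Observed offspring: 165 red, 55 yellow
The observed ratio simplifies to 3:1. Yellow (rr) offspring appear, so each parent must contribute one r allele. The parent stated to show red carries R, so it is Rr. The other parent is then either Rr or rr: Rr × rr would give a 1:1 split, whereas Rr × Rr gives 3:1 — matching the data. So both parents are heterozygous (Rr × Rr).
Parent genotypes: Rr × Rr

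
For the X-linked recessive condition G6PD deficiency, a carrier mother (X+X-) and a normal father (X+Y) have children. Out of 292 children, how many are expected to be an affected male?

Cross: X+X- × X+Y
Offspring: 1 X+X+, 1 X+Y, 1 X+X-, 1 X-Y
Probability of an affected male: 1/4
Expected count = 1/4 × 292 = 73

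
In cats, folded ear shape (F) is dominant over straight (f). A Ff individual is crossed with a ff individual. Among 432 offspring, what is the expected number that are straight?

Punnett square for Ff × ff:
Offspring genotypes: 2 Ff, 2 ff
folded: 2, straight: 2
straight: 2 out of 4 → fraction 1/2
Expected count = 1/2 × 432 = 216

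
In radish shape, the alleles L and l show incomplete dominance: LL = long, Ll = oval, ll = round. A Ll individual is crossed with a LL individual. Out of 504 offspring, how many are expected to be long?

Punnett square for Ll × LL:
Offspring genotypes: 2 LL, 2 Ll
Phenotype counts: 2 long, 2 oval
long: 2 out of 4 → fraction 1/2
Expected count = 1/2 × 504 = 252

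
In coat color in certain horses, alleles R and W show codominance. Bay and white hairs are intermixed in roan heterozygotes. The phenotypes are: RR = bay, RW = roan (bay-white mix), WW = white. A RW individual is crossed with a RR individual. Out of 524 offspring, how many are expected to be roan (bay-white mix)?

Punnett square for RW × RR:
Offspring genotypes: 2 RR, 2 RW
Phenotype counts: 2 bay, 2 roan (bay-white mix)
roan (bay-white mix): 2 out of 4 → fraction 1/2
Expected count = 1/2 × 524 = 262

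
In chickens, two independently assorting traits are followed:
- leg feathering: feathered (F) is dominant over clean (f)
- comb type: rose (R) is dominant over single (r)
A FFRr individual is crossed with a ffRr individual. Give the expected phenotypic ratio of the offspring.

Dihybrid cross FFRr × ffRr — consider each gene separately:
leg feathering: FF × ff → 4 Ff → 4 F_ (out of 4)
comb type: Rr × Rr → 1 RR, 2 Rr, 1 rr → 3 R_ : 1 rr (out of 4)
Combine (counts out of 4 × 4 = 16): feathered/rose (F_R_) = 4×3 = 12; feathered/single (F_rr) = 4×1 = 4
Phenotype counts (out of 16): 12 feathered/rose, 4 feathered/single
Ratio: 3 feathered/rose : 1 feathered/single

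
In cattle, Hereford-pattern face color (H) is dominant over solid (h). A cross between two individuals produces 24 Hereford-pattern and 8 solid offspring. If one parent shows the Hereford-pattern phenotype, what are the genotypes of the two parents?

Observed offspring: 24 Hereford-pattern, 8 solid
The observed ratio simplifies to 3:1. Solid (hh) offspring appear, so each parent must contribute one h allele. The parent stated to show Hereford-pattern carries H, so it is Hh. The other parent is then either Hh or hh: Hh × hh would give a 1:1 split, whereas Hh × Hh gives 3:1 — matching the data. So both parents are heterozygous (Hh × Hh).
Parent genotypes: Hh × Hh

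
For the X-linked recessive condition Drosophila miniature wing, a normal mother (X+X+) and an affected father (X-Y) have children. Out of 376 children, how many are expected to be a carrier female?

Cross: X+X+ × X-Y
Offspring: 2 X+X-, 2 X+Y
Probability of a carrier female: 2/4 = 1/2
Expected count = 1/2 × 376 = 188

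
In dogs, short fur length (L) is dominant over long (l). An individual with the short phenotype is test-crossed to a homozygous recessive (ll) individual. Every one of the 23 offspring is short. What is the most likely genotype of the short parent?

Test cross: ? × ll
All offspring are short.
If the unknown parent were heterozygous (Ll), about half of 23 offspring would be long; none are. The unknown parent is most likely homozygous dominant (LL).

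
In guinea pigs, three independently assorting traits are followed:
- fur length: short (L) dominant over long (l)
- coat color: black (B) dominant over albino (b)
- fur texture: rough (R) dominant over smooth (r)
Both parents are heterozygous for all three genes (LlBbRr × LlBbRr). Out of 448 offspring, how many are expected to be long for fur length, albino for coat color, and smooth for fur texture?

Trihybrid cross: LlBbRr × LlBbRr
Each trait segregates independently with a 3:1 phenotypic ratio, so each gene contributes 3/4 (dominant) or 1/4 (recessive).
Target: long (fur length), albino (coat color), smooth (fur texture)
Probability = product of independent per-trait probabilities
= 1/4 × 1/4 × 1/4 = 1/64
Expected count = 1/64 × 448 = 7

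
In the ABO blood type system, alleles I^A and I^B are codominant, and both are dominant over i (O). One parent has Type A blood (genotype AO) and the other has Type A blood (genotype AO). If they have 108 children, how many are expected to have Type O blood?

Cross: AO × AO
Possible offspring genotypes: 1 AA, 2 AO, 1 OO
Blood type counts: 3 Type A, 1 Type O
Probability of Type O: 1/4
Expected count = 1/4 × 108 = 27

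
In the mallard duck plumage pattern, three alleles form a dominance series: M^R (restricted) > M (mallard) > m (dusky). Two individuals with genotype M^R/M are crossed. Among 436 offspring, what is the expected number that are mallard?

Cross: M^R/M × M^R/M
Allele dominance: M^R > M > m
Offspring genotypes: 1 M^R/M^R, 2 M^R/M, 1 M/M
Phenotype counts: 3 restricted, 1 mallard
mallard: 1 out of 4 → fraction 1/4
Expected count = 1/4 × 436 = 109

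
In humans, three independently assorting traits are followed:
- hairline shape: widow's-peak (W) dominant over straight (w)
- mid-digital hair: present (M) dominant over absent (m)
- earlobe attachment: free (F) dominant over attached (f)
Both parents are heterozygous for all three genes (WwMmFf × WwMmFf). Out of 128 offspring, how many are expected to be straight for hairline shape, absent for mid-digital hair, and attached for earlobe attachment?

Trihybrid cross: WwMmFf × WwMmFf
Each trait segregates independently with a 3:1 phenotypic ratio, so each gene contributes 3/4 (dominant) or 1/4 (recessive).
Target: straight (hairline shape), absent (mid-digital hair), attached (earlobe attachment)
Probability = product of independent per-trait probabilities
= 1/4 × 1/4 × 1/4 = 1/64
Expected count = 1/64 × 128 = 2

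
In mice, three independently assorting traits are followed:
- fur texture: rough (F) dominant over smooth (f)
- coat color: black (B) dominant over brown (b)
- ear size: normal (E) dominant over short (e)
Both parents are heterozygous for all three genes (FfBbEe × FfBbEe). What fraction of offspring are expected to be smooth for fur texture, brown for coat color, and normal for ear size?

Trihybrid cross: FfBbEe × FfBbEe
Each trait segregates independently with a 3:1 phenotypic ratio, so each gene contributes 3/4 (dominant) or 1/4 (recessive).
Target: smooth (fur texture), brown (coat color), normal (ear size)
Probability = product of independent per-trait probabilities
= 1/4 × 1/4 × 3/4 = 3/64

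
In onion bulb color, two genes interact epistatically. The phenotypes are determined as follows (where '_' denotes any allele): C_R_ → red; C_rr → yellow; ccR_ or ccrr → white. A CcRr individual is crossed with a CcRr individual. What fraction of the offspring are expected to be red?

Cross: CcRr × CcRr — consider each gene separately:
C gene: Cc × Cc → 1 CC, 2 Cc, 1 cc → 3 C_ : 1 cc (out of 4)
R gene: Rr × Rr → 1 RR, 2 Rr, 1 rr → 3 R_ : 1 rr (out of 4)
Genotype classes (out of 4 × 4 = 16): C_R_ = 3×3 = 9; C_rr = 3×1 = 3; ccR_ = 1×3 = 3; ccrr = 1×1 = 1
Apply the phenotype rules: C_R_ (9) → red; C_rr (3) → yellow; ccR_ (3) + ccrr (1) → white
Phenotype counts (out of 16): 9 red, 3 yellow, 4 white
red: 9 out of 16
Probability: 9/16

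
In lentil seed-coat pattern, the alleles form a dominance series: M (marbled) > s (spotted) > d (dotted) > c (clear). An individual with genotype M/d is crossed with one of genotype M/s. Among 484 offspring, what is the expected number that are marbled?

Cross: M/d × M/s
Allele dominance: M > s > d > c
Offspring genotypes: 1 M/M, 1 M/s, 1 M/d, 1 s/d
Phenotype counts: 3 marbled, 1 spotted
marbled: 3 out of 4 → fraction 3/4
Expected count = 3/4 × 484 = 363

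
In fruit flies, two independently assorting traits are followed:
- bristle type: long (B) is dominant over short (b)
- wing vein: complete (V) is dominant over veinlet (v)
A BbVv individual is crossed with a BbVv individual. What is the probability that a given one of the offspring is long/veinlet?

Dihybrid cross BbVv × BbVv — consider each gene separately:
bristle type: Bb × Bb → 1 BB, 2 Bb, 1 bb → 3 B_ : 1 bb (out of 4)
wing vein: Vv × Vv → 1 VV, 2 Vv, 1 vv → 3 V_ : 1 vv (out of 4)
Combine (counts out of 4 × 4 = 16): long/complete (B_V_) = 3×3 = 9; long/veinlet (B_vv) = 3×1 = 3; short/complete (bbV_) = 1×3 = 3; short/veinlet (bbvv) = 1×1 = 1
Phenotype counts (out of 16): 9 long/complete, 3 long/veinlet, 3 short/complete, 1 short/veinlet
long/veinlet: 3 out of 16
Probability: 3/16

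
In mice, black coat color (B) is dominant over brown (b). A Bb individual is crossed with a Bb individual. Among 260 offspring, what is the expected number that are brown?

Punnett square for Bb × Bb:
Offspring genotypes: 1 BB, 2 Bb, 1 bb
black: 3, brown: 1
brown: 1 out of 4 → fraction 1/4
Expected count = 1/4 × 260 = 65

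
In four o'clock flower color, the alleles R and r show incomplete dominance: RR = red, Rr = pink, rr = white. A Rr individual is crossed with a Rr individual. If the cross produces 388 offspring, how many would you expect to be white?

Punnett square for Rr × Rr:
Offspring genotypes: 1 RR, 2 Rr, 1 rr
Phenotype counts: 1 red, 2 pink, 1 white
white: 1 out of 4 → fraction 1/4
Expected count = 1/4 × 388 = 97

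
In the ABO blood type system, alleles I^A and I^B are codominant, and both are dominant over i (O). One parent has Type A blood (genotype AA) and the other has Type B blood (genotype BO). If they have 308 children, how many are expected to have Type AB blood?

Cross: AA × BO
Possible offspring genotypes: 2 AB, 2 AO
Blood type counts: 2 Type AB, 2 Type A
Probability of Type AB: 2/4 = 1/2
Expected count = 1/2 × 308 = 154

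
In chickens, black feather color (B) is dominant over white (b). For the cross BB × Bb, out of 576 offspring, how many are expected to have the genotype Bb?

Punnett square for BB × Bb:
Offspring genotypes: 2 BB, 2 Bb
Total offspring: 4
Count with target: 2
Probability: 2/4 = 1/2
Expected count = 1/2 × 576 = 288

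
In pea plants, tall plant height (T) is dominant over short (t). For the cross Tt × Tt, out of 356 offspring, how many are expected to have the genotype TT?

Punnett square for Tt × Tt:
Offspring genotypes: 1 TT, 2 Tt, 1 tt
Total offspring: 4
Count with target: 1
Probability: 1/4
Expected count = 1/4 × 356 = 89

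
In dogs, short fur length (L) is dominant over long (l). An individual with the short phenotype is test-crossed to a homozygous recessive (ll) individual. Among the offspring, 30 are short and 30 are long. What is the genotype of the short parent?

Test cross: ? × ll
Offspring: 30 short, 30 long — approximately 1:1.
A 1:1 ratio in a test cross indicates the unknown parent is heterozygous (Ll).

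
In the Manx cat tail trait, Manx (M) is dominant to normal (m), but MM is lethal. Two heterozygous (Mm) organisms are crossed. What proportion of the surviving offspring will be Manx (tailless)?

Cross: Mm × Mm
Punnett square offspring (before lethality): 1 MM, 2 Mm, 1 mm
The MM genotype is lethal (embryos die); surviving offspring: 2 Mm, 1 mm
Manx (tailless): 2 out of 3
Probability: 2/3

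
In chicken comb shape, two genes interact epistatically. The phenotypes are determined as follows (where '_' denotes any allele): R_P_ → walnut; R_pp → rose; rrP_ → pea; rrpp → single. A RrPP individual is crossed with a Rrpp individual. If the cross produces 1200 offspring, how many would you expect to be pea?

Cross: RrPP × Rrpp — consider each gene separately:
R gene: Rr × Rr → 1 RR, 2 Rr, 1 rr → 3 R_ : 1 rr (out of 4)
P gene: PP × pp → 4 Pp → 4 P_ (out of 4)
Genotype classes (out of 4 × 4 = 16): R_P_ = 3×4 = 12; rrP_ = 1×4 = 4
Apply the phenotype rules: R_P_ (12) → walnut; rrP_ (4) → pea
Phenotype counts (out of 16): 12 walnut, 4 pea
pea: 4 out of 16 → fraction 1/4
Expected count = 1/4 × 1200 = 300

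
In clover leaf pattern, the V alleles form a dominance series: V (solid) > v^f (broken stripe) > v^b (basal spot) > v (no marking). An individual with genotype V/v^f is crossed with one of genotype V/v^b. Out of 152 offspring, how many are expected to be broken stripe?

Cross: V/v^f × V/v^b
Allele dominance: V > v^f > v^b > v
Offspring genotypes: 1 V/V, 1 V/v^b, 1 V/v^f, 1 v^f/v^b
Phenotype counts: 3 solid, 1 broken stripe
broken stripe: 1 out of 4 → fraction 1/4
Expected count = 1/4 × 152 = 38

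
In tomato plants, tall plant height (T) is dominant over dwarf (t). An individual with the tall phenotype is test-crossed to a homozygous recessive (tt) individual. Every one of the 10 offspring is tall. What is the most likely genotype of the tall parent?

Test cross: ? × tt
All offspring are tall.
If the unknown parent were heterozygous (Tt), about half of 10 offspring would be dwarf; none are. The unknown parent is most likely homozygous dominant (TT).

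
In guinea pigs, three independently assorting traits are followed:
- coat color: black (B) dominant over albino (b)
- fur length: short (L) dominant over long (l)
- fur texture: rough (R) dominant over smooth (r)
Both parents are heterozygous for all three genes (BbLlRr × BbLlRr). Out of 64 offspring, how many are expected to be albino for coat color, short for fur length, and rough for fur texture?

Trihybrid cross: BbLlRr × BbLlRr
Each trait segregates independently with a 3:1 phenotypic ratio, so each gene contributes 3/4 (dominant) or 1/4 (recessive).
Target: albino (coat color), short (fur length), rough (fur texture)
Probability = product of independent per-trait probabilities
= 1/4 × 3/4 × 3/4 = 9/64
Expected count = 9/64 × 64 = 9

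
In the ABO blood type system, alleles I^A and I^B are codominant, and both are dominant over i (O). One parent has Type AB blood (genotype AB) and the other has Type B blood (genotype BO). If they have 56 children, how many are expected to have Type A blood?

Cross: AB × BO
Possible offspring genotypes: 1 AB, 1 AO, 1 BB, 1 BO
Blood type counts: 1 Type AB, 1 Type A, 2 Type B
Probability of Type A: 1/4
Expected count = 1/4 × 56 = 14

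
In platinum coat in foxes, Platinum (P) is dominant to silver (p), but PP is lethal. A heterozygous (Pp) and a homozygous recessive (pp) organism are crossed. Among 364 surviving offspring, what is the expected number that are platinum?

Cross: Pp × pp
Punnett square offspring (before lethality): 2 Pp, 2 pp
No PP offspring are produced in this cross.
platinum: 2 out of 4 → fraction 1/2
Expected count = 1/2 × 364 = 182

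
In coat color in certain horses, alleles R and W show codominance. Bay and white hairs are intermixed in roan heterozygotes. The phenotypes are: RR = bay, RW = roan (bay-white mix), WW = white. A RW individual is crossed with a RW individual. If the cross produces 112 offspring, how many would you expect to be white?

Punnett square for RW × RW:
Offspring genotypes: 1 RR, 2 RW, 1 WW
Phenotype counts: 1 bay, 2 roan (bay-white mix), 1 white
white: 1 out of 4 → fraction 1/4
Expected count = 1/4 × 112 = 28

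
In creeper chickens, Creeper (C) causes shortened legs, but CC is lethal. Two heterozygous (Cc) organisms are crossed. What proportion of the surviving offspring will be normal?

Cross: Cc × Cc
Punnett square offspring (before lethality): 1 CC, 2 Cc, 1 cc
The CC genotype is lethal (embryos die); surviving offspring: 2 Cc, 1 cc
normal: 1 out of 3
Probability: 1/3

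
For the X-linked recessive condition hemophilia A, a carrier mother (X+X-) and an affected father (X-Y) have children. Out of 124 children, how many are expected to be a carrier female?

Cross: X+X- × X-Y
Offspring: 1 X+X-, 1 X+Y, 1 X-X-, 1 X-Y
Probability of a carrier female: 1/4
Expected count = 1/4 × 124 = 31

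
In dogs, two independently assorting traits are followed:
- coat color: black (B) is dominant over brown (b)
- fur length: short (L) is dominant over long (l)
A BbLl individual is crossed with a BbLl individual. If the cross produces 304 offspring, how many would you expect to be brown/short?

Dihybrid cross BbLl × BbLl — consider each gene separately:
coat color: Bb × Bb → 1 BB, 2 Bb, 1 bb → 3 B_ : 1 bb (out of 4)
fur length: Ll × Ll → 1 LL, 2 Ll, 1 ll → 3 L_ : 1 ll (out of 4)
Combine (counts out of 4 × 4 = 16): black/short (B_L_) = 3×3 = 9; black/long (B_ll) = 3×1 = 3; brown/short (bbL_) = 1×3 = 3; brown/long (bbll) = 1×1 = 1
Phenotype counts (out of 16): 9 black/short, 3 black/long, 3 brown/short, 1 brown/long
brown/short: 3 out of 16 → fraction 3/16
Expected count = 3/16 × 304 = 57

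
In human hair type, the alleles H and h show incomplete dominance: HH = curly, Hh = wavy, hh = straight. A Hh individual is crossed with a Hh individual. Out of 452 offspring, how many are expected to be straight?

Punnett square for Hh × Hh:
Offspring genotypes: 1 HH, 2 Hh, 1 hh
Phenotype counts: 1 curly, 2 wavy, 1 straight
straight: 1 out of 4 → fraction 1/4
Expected count = 1/4 × 452 = 113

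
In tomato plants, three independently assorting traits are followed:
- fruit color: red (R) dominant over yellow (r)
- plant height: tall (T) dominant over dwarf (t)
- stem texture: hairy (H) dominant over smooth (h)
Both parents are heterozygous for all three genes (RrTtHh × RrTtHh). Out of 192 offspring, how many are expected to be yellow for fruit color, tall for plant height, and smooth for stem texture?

Trihybrid cross: RrTtHh × RrTtHh
Each trait segregates independently with a 3:1 phenotypic ratio, so each gene contributes 3/4 (dominant) or 1/4 (recessive).
Target: yellow (fruit color), tall (plant height), smooth (stem texture)
Probability = product of independent per-trait probabilities
= 1/4 × 3/4 × 1/4 = 3/64
Expected count = 3/64 × 192 = 9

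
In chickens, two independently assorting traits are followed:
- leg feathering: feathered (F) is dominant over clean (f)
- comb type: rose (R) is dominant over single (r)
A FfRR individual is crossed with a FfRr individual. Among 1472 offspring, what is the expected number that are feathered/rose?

Dihybrid cross FfRR × FfRr — consider each gene separately:
leg feathering: Ff × Ff → 1 FF, 2 Ff, 1 ff → 3 F_ : 1 ff (out of 4)
comb type: RR × Rr → 2 RR, 2 Rr → 4 R_ (out of 4)
Combine (counts out of 4 × 4 = 16): feathered/rose (F_R_) = 3×4 = 12; clean/rose (ffR_) = 1×4 = 4
Phenotype counts (out of 16): 12 feathered/rose, 4 clean/rose
feathered/rose: 12 out of 16 → fraction 3/4
Expected count = 3/4 × 1472 = 1104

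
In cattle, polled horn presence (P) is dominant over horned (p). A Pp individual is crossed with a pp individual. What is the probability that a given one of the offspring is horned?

Punnett square for Pp × pp:
Offspring genotypes: 2 Pp, 2 pp
polled: 2, horned: 2
horned: 2 out of 4
Probability: 2/4 = 1/2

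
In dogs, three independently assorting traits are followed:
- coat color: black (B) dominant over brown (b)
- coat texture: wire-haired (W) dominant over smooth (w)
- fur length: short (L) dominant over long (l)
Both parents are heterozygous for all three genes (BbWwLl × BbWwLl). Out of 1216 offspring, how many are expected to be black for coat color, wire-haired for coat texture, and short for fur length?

Trihybrid cross: BbWwLl × BbWwLl
Each trait segregates independently with a 3:1 phenotypic ratio, so each gene contributes 3/4 (dominant) or 1/4 (recessive).
Target: black (coat color), wire-haired (coat texture), short (fur length)
Probability = product of independent per-trait probabilities
= 3/4 × 3/4 × 3/4 = 27/64
Expected count = 27/64 × 1216 = 513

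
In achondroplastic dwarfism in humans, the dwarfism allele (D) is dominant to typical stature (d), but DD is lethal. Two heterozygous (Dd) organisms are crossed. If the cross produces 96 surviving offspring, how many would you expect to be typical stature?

Cross: Dd × Dd
Punnett square offspring (before lethality): 1 DD, 2 Dd, 1 dd
The DD genotype is lethal (embryos die); surviving offspring: 2 Dd, 1 dd
typical stature: 1 out of 3 → fraction 1/3
Expected count = 1/3 × 96 = 32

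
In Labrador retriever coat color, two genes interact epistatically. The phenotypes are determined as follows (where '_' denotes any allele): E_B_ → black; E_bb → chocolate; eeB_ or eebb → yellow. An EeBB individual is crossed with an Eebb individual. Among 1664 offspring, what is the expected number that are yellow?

Cross: EeBB × Eebb — consider each gene separately:
E gene: Ee × Ee → 1 EE, 2 Ee, 1 ee → 3 E_ : 1 ee (out of 4)
B gene: BB × bb → 4 Bb → 4 B_ (out of 4)
Genotype classes (out of 4 × 4 = 16): E_B_ = 3×4 = 12; eeB_ = 1×4 = 4
Apply the phenotype rules: E_B_ (12) → black; eeB_ (4) → yellow
Phenotype counts (out of 16): 12 black, 4 yellow
yellow: 4 out of 16 → fraction 1/4
Expected count = 1/4 × 1664 = 416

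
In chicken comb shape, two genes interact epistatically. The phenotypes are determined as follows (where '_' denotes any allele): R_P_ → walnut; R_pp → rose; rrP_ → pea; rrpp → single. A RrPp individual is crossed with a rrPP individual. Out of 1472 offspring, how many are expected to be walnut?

Cross: RrPp × rrPP — consider each gene separately:
R gene: Rr × rr → 2 Rr, 2 rr → 2 R_ : 2 rr (out of 4)
P gene: Pp × PP → 2 PP, 2 Pp → 4 P_ (out of 4)
Genotype classes (out of 4 × 4 = 16): R_P_ = 2×4 = 8; rrP_ = 2×4 = 8
Apply the phenotype rules: R_P_ (8) → walnut; rrP_ (8) → pea
Phenotype counts (out of 16): 8 walnut, 8 pea
walnut: 8 out of 16 → fraction 1/2
Expected count = 1/2 × 1472 = 736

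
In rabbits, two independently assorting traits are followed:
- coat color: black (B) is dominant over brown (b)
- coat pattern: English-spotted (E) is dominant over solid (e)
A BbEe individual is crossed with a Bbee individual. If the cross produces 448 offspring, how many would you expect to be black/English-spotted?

Dihybrid cross BbEe × Bbee — consider each gene separately:
coat color: Bb × Bb → 1 BB, 2 Bb, 1 bb → 3 B_ : 1 bb (out of 4)
coat pattern: Ee × ee → 2 Ee, 2 ee → 2 E_ : 2 ee (out of 4)
Combine (counts out of 4 × 4 = 16): black/English-spotted (B_E_) = 3×2 = 6; black/solid (B_ee) = 3×2 = 6; brown/English-spotted (bbE_) = 1×2 = 2; brown/solid (bbee) = 1×2 = 2
Phenotype counts (out of 16): 6 black/English-spotted, 6 black/solid, 2 brown/English-spotted, 2 brown/solid
black/English-spotted: 6 out of 16 → fraction 3/8
Expected count = 3/8 × 448 = 168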